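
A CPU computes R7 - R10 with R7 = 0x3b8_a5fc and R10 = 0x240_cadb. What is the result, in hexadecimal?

Subtract column by column in base 16:
  c-b → 1
  f-d → 2
  5-a → b (borrow)
  a-c-1 → d (borrow)
  8-0-1 → 7
  b-4 → 7
  3-2 → 1

0x177db21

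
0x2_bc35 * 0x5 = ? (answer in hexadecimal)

0xdad09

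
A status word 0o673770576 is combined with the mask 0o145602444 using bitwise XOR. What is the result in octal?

XOR each oct digit independently (no carries):
  6^1=7, 7^4=3, 3^5=6, 7^6=1, 7^0=7, 0^2=2, 5^4=1, 7^4=3, 6^4=2

0o736172132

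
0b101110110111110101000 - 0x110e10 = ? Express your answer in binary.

0x110e10 = 0b100010000111000010000 in binary.
Subtract column by column in base 2:
  0-0 → 0
  0-0 → 0
  0-0 → 0
  1-0 → 1
  0-1 → 1 (borrow)
  1-0-1 → 0
  0-0 → 0
  1-0 → 1
  1-0 → 1
  1-1 → 0
  1-1 → 0
  1-1 → 0
  0-0 → 0
  1-0 → 1
  1-0 → 1
  0-0 → 0
  1-1 → 0
  1-0 → 1
  1-0 → 1
  0-0 → 0
  1-1 → 0

0b1100110000110011000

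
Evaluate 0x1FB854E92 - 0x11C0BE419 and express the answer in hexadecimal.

0xDF796A79

Subtract column by column in base 16:
  2-9 → 9 (borrow)
  9-1-1 → 7
  E-4 → A
  4-E → 6 (borrow)
  5-B-1 → 9 (borrow)
  8-0-1 → 7
  B-C → F (borrow)
  F-1-1 → D
  1-1 → 0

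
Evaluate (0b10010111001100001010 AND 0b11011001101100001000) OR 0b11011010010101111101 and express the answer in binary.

0b10010111001100001010 AND 0b11011001101100001000 = 0b10010001001100001000.
Then OR with 0b11011010010101111101.

0b11011011011101111101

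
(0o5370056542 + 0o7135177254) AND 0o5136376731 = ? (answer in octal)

0o4124256010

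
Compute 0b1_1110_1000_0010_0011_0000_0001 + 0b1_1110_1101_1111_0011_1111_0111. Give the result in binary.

0b11110101100001011011111000

Add column by column in base 2, right to left:
  1+1 = 0 carry 1
  0+1+1 = 0 carry 1
  0+1+1 = 0 carry 1
  0+0+1 = 1
  0+1 = 1
  0+1 = 1
  0+1 = 1
  0+1 = 1
  1+1 = 0 carry 1
  1+1+1 = 1 carry 1
  0+0+1 = 1
  0+0 = 0
  0+1 = 1
  1+1 = 0 carry 1
  0+1+1 = 0 carry 1
  0+1+1 = 0 carry 1
  0+1+1 = 0 carry 1
  0+0+1 = 1
  0+1 = 1
  1+1 = 0 carry 1
  0+0+1 = 1
  1+1 = 0 carry 1
  1+1+1 = 1 carry 1
  1+1+1 = 1 carry 1
  1+1+1 = 1 carry 1
  final carry 1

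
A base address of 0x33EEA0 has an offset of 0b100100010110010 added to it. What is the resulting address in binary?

0x33EEA0 = 0b1100111110111010100000 in binary.
Add column by column in base 2, right to left:
  0+0 = 0
  0+1 = 1
  0+0 = 0
  0+0 = 0
  0+1 = 1
  1+1 = 0 carry 1
  0+0+1 = 1
  1+1 = 0 carry 1
  0+0+1 = 1
  1+0 = 1
  1+0 = 1
  1+1 = 0 carry 1
  0+0+1 = 1
  1+0 = 1
  1+1 = 0 carry 1
  1+0+1 = 0 carry 1
  1+0+1 = 0 carry 1
  1+0+1 = 0 carry 1
  0+0+1 = 1
  0+0 = 0
  1+0 = 1
  1+0 = 1

0b1101000011011101010010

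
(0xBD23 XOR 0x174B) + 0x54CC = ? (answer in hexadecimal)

First 0xBD23 XOR 0x174B = 0xAA68.
Add column by column in base 16, right to left:
  8+C = 4 carry 1
  6+C+1 = 3 carry 1
  A+4+1 = F
  A+5 = F

0xFF34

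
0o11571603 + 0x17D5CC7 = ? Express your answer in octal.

0x17D5CC7 = 0o137256307 in octal.
Add column by column in base 8, right to left:
  3+7 = 2 carry 1
  0+0+1 = 1
  6+3 = 1 carry 1
  1+6+1 = 0 carry 1
  7+5+1 = 5 carry 1
  5+2+1 = 0 carry 1
  1+7+1 = 1 carry 1
  1+3+1 = 5
  0+1 = 1

0o151050112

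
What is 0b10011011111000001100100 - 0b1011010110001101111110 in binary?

0b1000001000110011100110

Subtract column by column in base 2:
  0-0 → 0
  0-1 → 1 (borrow)
  1-1-1 → 1 (borrow)
  0-1-1 → 0 (borrow)
  0-1-1 → 0 (borrow)
  1-1-1 → 1 (borrow)
  1-1-1 → 1 (borrow)
  0-0-1 → 1 (borrow)
  0-1-1 → 0 (borrow)
  0-1-1 → 0 (borrow)
  0-0-1 → 1 (borrow)
  0-0-1 → 1 (borrow)
  1-0-1 → 0
  1-1 → 0
  1-1 → 0
  1-0 → 1
  1-1 → 0
  0-0 → 0
  1-1 → 0
  1-1 → 0
  0-0 → 0
  0-1 → 1 (borrow)
  1-0-1 → 0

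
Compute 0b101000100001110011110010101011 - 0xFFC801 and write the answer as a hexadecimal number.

0b101000100001110011110010101011 = 0x28873CAB in hexadecimal.
Subtract column by column in base 16:
  B-1 → A
  A-0 → A
  C-8 → 4
  3-C → 7 (borrow)
  7-F-1 → 7 (borrow)
  8-F-1 → 8 (borrow)
  8-0-1 → 7
  2-0 → 2

0x278774AA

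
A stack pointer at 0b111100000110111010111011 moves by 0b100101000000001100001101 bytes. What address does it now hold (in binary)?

0b1100001000111000111001000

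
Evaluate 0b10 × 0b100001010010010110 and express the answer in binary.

Multiply each base-2 digit by 2, carrying:
  0×2 = 0 → write 0
  1×2 = 2 → write 0 carry 1
  1×2+1 = 3 → write 1 carry 1
  0×2+1 = 1 → write 1
  1×2 = 2 → write 0 carry 1
  0×2+1 = 1 → write 1
  0×2 = 0 → write 0
  1×2 = 2 → write 0 carry 1
  0×2+1 = 1 → write 1
  0×2 = 0 → write 0
  1×2 = 2 → write 0 carry 1
  0×2+1 = 1 → write 1
  1×2 = 2 → write 0 carry 1
  0×2+1 = 1 → write 1
  0×2 = 0 → write 0
  0×2 = 0 → write 0
  0×2 = 0 → write 0
  1×2 = 2 → write 0 carry 1
  remaining carry: 1

0b1000010100100101100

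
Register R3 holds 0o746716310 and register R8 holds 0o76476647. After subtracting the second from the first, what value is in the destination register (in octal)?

Subtract column by column in base 8:
  0-7 → 1 (borrow)
  1-4-1 → 4 (borrow)
  3-6-1 → 4 (borrow)
  6-6-1 → 7 (borrow)
  1-7-1 → 1 (borrow)
  7-4-1 → 2
  6-6 → 0
  4-7 → 5 (borrow)
  7-0-1 → 6

0o650217441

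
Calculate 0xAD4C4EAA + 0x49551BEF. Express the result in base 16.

Add column by column in base 16, right to left:
  A+F = 9 carry 1
  A+E+1 = 9 carry 1
  E+B+1 = A carry 1
  4+1+1 = 6
  C+5 = 1 carry 1
  4+5+1 = A
  D+9 = 6 carry 1
  A+4+1 = F

0xF6A16A99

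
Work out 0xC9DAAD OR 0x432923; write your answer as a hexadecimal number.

0xCBFBAF

OR each hex digit independently (no carries):
  C|4=C, 9|3=B, D|2=F, A|9=B, A|2=A, D|3=F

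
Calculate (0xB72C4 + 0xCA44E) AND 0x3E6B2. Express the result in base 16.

Add column by column in base 16, right to left:
  4+E = 2 carry 1
  C+4+1 = 1 carry 1
  2+4+1 = 7
  7+A = 1 carry 1
  B+C+1 = 8 carry 1
  final carry 1
Sum = 0x181712; now AND with 0x3E6B2:
  1&0=0, 8&3=0, 1&E=0, 7&6=6, 1&B=1, 2&2=2

0x612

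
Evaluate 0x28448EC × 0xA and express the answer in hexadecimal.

0x192AD938

Multiply each base-16 digit by 10, carrying:
  C×10 = 120 → write 8 carry 7
  E×10+7 = 147 → write 3 carry 9
  8×10+9 = 89 → write 9 carry 5
  4×10+5 = 45 → write D carry 2
  4×10+2 = 42 → write A carry 2
  8×10+2 = 82 → write 2 carry 5
  2×10+5 = 25 → write 9 carry 1
  remaining carry: 1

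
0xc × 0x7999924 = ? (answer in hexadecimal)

Multiply each base-16 digit by 12, carrying:
  4×12 = 48 → write 0 carry 3
  2×12+3 = 27 → write b carry 1
  9×12+1 = 109 → write d carry 6
  9×12+6 = 114 → write 2 carry 7
  9×12+7 = 115 → write 3 carry 7
  9×12+7 = 115 → write 3 carry 7
  7×12+7 = 91 → write b carry 5
  remaining carry: 5

0x5b332db0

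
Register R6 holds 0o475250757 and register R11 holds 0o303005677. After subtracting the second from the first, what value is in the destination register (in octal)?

0o172243060

Subtract column by column in base 8:
  7-7 → 0
  5-7 → 6 (borrow)
  7-6-1 → 0
  0-5 → 3 (borrow)
  5-0-1 → 4
  2-0 → 2
  5-3 → 2
  7-0 → 7
  4-3 → 1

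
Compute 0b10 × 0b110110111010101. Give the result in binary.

0b1101101110101010

Multiply each base-2 digit by 2, carrying:
  1×2 = 2 → write 0 carry 1
  0×2+1 = 1 → write 1
  1×2 = 2 → write 0 carry 1
  0×2+1 = 1 → write 1
  1×2 = 2 → write 0 carry 1
  0×2+1 = 1 → write 1
  1×2 = 2 → write 0 carry 1
  1×2+1 = 3 → write 1 carry 1
  1×2+1 = 3 → write 1 carry 1
  0×2+1 = 1 → write 1
  1×2 = 2 → write 0 carry 1
  1×2+1 = 3 → write 1 carry 1
  0×2+1 = 1 → write 1
  1×2 = 2 → write 0 carry 1
  1×2+1 = 3 → write 1 carry 1
  remaining carry: 1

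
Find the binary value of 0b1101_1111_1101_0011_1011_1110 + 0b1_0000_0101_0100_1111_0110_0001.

0b1111001010010001100011111

Add column by column in base 2, right to left:
  0+1 = 1
  1+0 = 1
  1+0 = 1
  1+0 = 1
  1+0 = 1
  1+1 = 0 carry 1
  0+1+1 = 0 carry 1
  1+0+1 = 0 carry 1
  1+1+1 = 1 carry 1
  1+1+1 = 1 carry 1
  0+1+1 = 0 carry 1
  0+1+1 = 0 carry 1
  1+0+1 = 0 carry 1
  0+0+1 = 1
  1+1 = 0 carry 1
  1+0+1 = 0 carry 1
  1+1+1 = 1 carry 1
  1+0+1 = 0 carry 1
  1+1+1 = 1 carry 1
  1+0+1 = 0 carry 1
  1+0+1 = 0 carry 1
  0+0+1 = 1
  1+0 = 1
  1+0 = 1
  0+1 = 1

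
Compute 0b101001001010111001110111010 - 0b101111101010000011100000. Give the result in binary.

0b100011001101101001011011010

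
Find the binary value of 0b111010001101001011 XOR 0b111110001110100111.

0b000100000011101100

XOR bit by bit (1 where the bits differ):
  111010001101001011
^ 111110001110100111
= 000100000011101100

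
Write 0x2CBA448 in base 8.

Expand each hex digit to 4 bits: 2=0010 C=1100 B=1011 A=1010 4=0100 4=0100 8=1000.
Group the bits in threes: 010 110 010 111 010 010 001 001 000 → 262722110.

0o262722110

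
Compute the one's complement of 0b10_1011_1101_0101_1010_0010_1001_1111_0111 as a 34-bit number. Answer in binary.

Invert each bit: 1010111101010110100010100111110111 → 0101000010101001011101011000001000.

0b0101000010101001011101011000001000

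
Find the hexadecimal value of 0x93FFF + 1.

The trailing 3 digits are F (max in base 16), so adding 1 cascades: they roll to 0 and the next digit up increments.

0x94000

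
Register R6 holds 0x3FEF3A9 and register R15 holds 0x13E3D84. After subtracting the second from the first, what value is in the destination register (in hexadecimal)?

Subtract column by column in base 16:
  9-4 → 5
  A-8 → 2
  3-D → 6 (borrow)
  F-3-1 → B
  E-E → 0
  F-3 → C
  3-1 → 2

0x2C0B625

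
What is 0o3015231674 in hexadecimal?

Each octal digit is 3 bits: 3=011 0=000 1=001 5=101 2=010 3=011 1=001 6=110 7=111 4=100.
Group the bits into nibbles: 0001 1000 0011 0101 0011 0011 1011 1100 → 183533BC.

0x183533BC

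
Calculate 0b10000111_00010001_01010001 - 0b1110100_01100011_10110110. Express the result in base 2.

0b100101010110110011011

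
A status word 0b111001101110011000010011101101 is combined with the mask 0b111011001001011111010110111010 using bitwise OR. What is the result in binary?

0b111011101111011111010111111111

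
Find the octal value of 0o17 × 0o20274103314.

Multiply each base-8 digit by 15, carrying:
  4×15 = 60 → write 4 carry 7
  1×15+7 = 22 → write 6 carry 2
  3×15+2 = 47 → write 7 carry 5
  3×15+5 = 50 → write 2 carry 6
  0×15+6 = 6 → write 6
  1×15 = 15 → write 7 carry 1
  4×15+1 = 61 → write 5 carry 7
  7×15+7 = 112 → write 0 carry 14
  2×15+14 = 44 → write 4 carry 5
  0×15+5 = 5 → write 5
  2×15 = 30 → write 6 carry 3
  remaining carry: 3

0o365405762764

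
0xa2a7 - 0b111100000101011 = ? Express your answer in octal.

0xa2a7 = 0o121247 in octal.
0b111100000101011 = 0o74053 in octal.
Subtract column by column in base 8:
  7-3 → 4
  4-5 → 7 (borrow)
  2-0-1 → 1
  1-4 → 5 (borrow)
  2-7-1 → 2 (borrow)
  1-0-1 → 0

0o25174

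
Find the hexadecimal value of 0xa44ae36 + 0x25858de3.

0x2fca3c19

Add column by column in base 16, right to left:
  6+3 = 9
  3+e = 1 carry 1
  e+d+1 = c carry 1
  a+8+1 = 3 carry 1
  4+5+1 = a
  4+8 = c
  a+5 = f
  0+2 = 2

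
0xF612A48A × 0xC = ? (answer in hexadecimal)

Multiply each base-16 digit by 12, carrying:
  A×12 = 120 → write 8 carry 7
  8×12+7 = 103 → write 7 carry 6
  4×12+6 = 54 → write 6 carry 3
  A×12+3 = 123 → write B carry 7
  2×12+7 = 31 → write F carry 1
  1×12+1 = 13 → write D
  6×12 = 72 → write 8 carry 4
  F×12+4 = 184 → write 8 carry 11
  remaining carry: B

0xB88DFB678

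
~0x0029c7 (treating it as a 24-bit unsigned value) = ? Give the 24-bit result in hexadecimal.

Each hex digit d becomes f−d:
  0→f, 0→f, 2→d, 9→6, c→3, 7→8

0xffd638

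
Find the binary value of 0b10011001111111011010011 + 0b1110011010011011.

Add column by column in base 2, right to left:
  1+1 = 0 carry 1
  1+1+1 = 1 carry 1
  0+0+1 = 1
  0+1 = 1
  1+1 = 0 carry 1
  0+0+1 = 1
  1+0 = 1
  1+1 = 0 carry 1
  0+0+1 = 1
  1+1 = 0 carry 1
  1+1+1 = 1 carry 1
  1+0+1 = 0 carry 1
  1+0+1 = 0 carry 1
  1+1+1 = 1 carry 1
  1+1+1 = 1 carry 1
  1+1+1 = 1 carry 1
  0+0+1 = 1
  0+0 = 0
  1+0 = 1
  1+0 = 1
  0+0 = 0
  0+0 = 0
  1+0 = 1

0b10011011110010101101110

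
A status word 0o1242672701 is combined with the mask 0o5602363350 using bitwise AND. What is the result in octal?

0o1202262300

AND each oct digit independently (no carries):
  1&5=1, 2&6=2, 4&0=0, 2&2=2, 6&3=2, 7&6=6, 2&3=2, 7&3=3, 0&5=0, 1&0=0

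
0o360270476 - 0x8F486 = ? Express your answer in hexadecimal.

0x3B87CB8

0o360270476 = 0x3C1713E in hexadecimal.
Subtract column by column in base 16:
  E-6 → 8
  3-8 → B (borrow)
  1-4-1 → C (borrow)
  7-F-1 → 7 (borrow)
  1-8-1 → 8 (borrow)
  C-0-1 → B
  3-0 → 3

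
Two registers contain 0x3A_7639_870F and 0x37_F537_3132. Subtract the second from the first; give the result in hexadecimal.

0x2810255DD

Subtract column by column in base 16:
  F-2 → D
  0-3 → D (borrow)
  7-1-1 → 5
  8-3 → 5
  9-7 → 2
  3-3 → 0
  6-5 → 1
  7-F → 8 (borrow)
  A-7-1 → 2
  3-3 → 0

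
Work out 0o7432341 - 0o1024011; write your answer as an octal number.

Subtract column by column in base 8:
  1-1 → 0
  4-1 → 3
  3-0 → 3
  2-4 → 6 (borrow)
  3-2-1 → 0
  4-0 → 4
  7-1 → 6

0o6406330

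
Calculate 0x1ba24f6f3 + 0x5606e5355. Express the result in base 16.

0x71a934a48

Add column by column in base 16, right to left:
  3+5 = 8
  f+5 = 4 carry 1
  6+3+1 = a
  f+5 = 4 carry 1
  4+e+1 = 3 carry 1
  2+6+1 = 9
  a+0 = a
  b+6 = 1 carry 1
  1+5+1 = 7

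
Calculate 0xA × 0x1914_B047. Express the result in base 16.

0xFACEE2C6

Multiply each base-16 digit by 10, carrying:
  7×10 = 70 → write 6 carry 4
  4×10+4 = 44 → write C carry 2
  0×10+2 = 2 → write 2
  B×10 = 110 → write E carry 6
  4×10+6 = 46 → write E carry 2
  1×10+2 = 12 → write C
  9×10 = 90 → write A carry 5
  1×10+5 = 15 → write F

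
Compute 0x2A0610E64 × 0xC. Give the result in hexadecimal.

Multiply each base-16 digit by 12, carrying:
  4×12 = 48 → write 0 carry 3
  6×12+3 = 75 → write B carry 4
  E×12+4 = 172 → write C carry 10
  0×12+10 = 10 → write A
  1×12 = 12 → write C
  6×12 = 72 → write 8 carry 4
  0×12+4 = 4 → write 4
  A×12 = 120 → write 8 carry 7
  2×12+7 = 31 → write F carry 1
  remaining carry: 1

0x1F848CACB0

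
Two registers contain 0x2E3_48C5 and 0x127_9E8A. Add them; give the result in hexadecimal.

0x40AE74F

Add column by column in base 16, right to left:
  5+A = F
  C+8 = 4 carry 1
  8+E+1 = 7 carry 1
  4+9+1 = E
  3+7 = A
  E+2 = 0 carry 1
  2+1+1 = 4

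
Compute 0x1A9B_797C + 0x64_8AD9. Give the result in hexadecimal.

Add column by column in base 16, right to left:
  C+9 = 5 carry 1
  7+D+1 = 5 carry 1
  9+A+1 = 4 carry 1
  7+8+1 = 0 carry 1
  B+4+1 = 0 carry 1
  9+6+1 = 0 carry 1
  A+0+1 = B
  1+0 = 1

0x1B000455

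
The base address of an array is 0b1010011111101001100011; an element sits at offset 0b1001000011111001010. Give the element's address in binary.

0b1011101000001000101101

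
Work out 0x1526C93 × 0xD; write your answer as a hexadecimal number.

Multiply each base-16 digit by 13, carrying:
  3×13 = 39 → write 7 carry 2
  9×13+2 = 119 → write 7 carry 7
  C×13+7 = 163 → write 3 carry 10
  6×13+10 = 88 → write 8 carry 5
  2×13+5 = 31 → write F carry 1
  5×13+1 = 66 → write 2 carry 4
  1×13+4 = 17 → write 1 carry 1
  remaining carry: 1

0x112F8377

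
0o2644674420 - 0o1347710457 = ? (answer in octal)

0o1274763741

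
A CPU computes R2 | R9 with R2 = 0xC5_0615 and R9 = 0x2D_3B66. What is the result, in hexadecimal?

0xED3F77

OR each hex digit independently (no carries):
  C|2=E, 5|D=D, 0|3=3, 6|B=F, 1|6=7, 5|6=7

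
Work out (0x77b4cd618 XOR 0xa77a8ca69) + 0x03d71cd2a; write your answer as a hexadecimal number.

0xd4a55e99b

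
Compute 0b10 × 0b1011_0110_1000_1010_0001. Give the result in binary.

Multiply each base-2 digit by 2, carrying:
  1×2 = 2 → write 0 carry 1
  0×2+1 = 1 → write 1
  0×2 = 0 → write 0
  0×2 = 0 → write 0
  0×2 = 0 → write 0
  1×2 = 2 → write 0 carry 1
  0×2+1 = 1 → write 1
  1×2 = 2 → write 0 carry 1
  0×2+1 = 1 → write 1
  0×2 = 0 → write 0
  0×2 = 0 → write 0
  1×2 = 2 → write 0 carry 1
  0×2+1 = 1 → write 1
  1×2 = 2 → write 0 carry 1
  1×2+1 = 3 → write 1 carry 1
  0×2+1 = 1 → write 1
  1×2 = 2 → write 0 carry 1
  1×2+1 = 3 → write 1 carry 1
  0×2+1 = 1 → write 1
  1×2 = 2 → write 0 carry 1
  remaining carry: 1

0b101101101000101000010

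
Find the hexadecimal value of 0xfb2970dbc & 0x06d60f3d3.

AND each hex digit independently (no carries):
  f&0=0, b&6=2, 2&d=0, 9&6=0, 7&0=0, 0&f=0, d&3=1, b&d=9, c&3=0

0x020000190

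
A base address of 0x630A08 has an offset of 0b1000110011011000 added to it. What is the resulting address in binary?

0b11000111001011011100000

0x630A08 = 0b11000110000101000001000 in binary.
Add column by column in base 2, right to left:
  0+0 = 0
  0+0 = 0
  0+0 = 0
  1+1 = 0 carry 1
  0+1+1 = 0 carry 1
  0+0+1 = 1
  0+1 = 1
  0+1 = 1
  0+0 = 0
  1+0 = 1
  0+1 = 1
  1+1 = 0 carry 1
  0+0+1 = 1
  0+0 = 0
  0+0 = 0
  0+1 = 1
  1+0 = 1
  1+0 = 1
  0+0 = 0
  0+0 = 0
  0+0 = 0
  1+0 = 1
  1+0 = 1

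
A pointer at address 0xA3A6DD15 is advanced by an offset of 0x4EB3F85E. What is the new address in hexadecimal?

0xF25AD573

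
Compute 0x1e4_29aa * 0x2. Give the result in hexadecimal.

0x3c85354

Multiply each base-16 digit by 2, carrying:
  a×2 = 20 → write 4 carry 1
  a×2+1 = 21 → write 5 carry 1
  9×2+1 = 19 → write 3 carry 1
  2×2+1 = 5 → write 5
  4×2 = 8 → write 8
  e×2 = 28 → write c carry 1
  1×2+1 = 3 → write 3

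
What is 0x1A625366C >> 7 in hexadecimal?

0x34C4A6C

7 bits is not a whole number of base-16 digits; in binary: 110100110001001010011011001101100 >> 7 = 11010011000100101001101100.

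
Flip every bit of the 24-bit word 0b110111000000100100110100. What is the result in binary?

0b001000111111011011001011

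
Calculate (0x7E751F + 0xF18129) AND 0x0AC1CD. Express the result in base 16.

Add column by column in base 16, right to left:
  F+9 = 8 carry 1
  1+2+1 = 4
  5+1 = 6
  7+8 = F
  E+1 = F
  7+F = 6 carry 1
  final carry 1
Sum = 0x16FF648; now AND with 0x0AC1CD:
  1&0=0, 6&0=0, F&A=A, F&C=C, 6&1=0, 4&C=4, 8&D=8

0xAC048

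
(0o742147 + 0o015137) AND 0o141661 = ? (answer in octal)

Add column by column in base 8, right to left:
  7+7 = 6 carry 1
  4+3+1 = 0 carry 1
  1+1+1 = 3
  2+5 = 7
  4+1 = 5
  7+0 = 7
Sum = 0o757306; now AND with 0o141661:
  7&1=1, 5&4=4, 7&1=1, 3&6=2, 0&6=0, 6&1=0

0o141200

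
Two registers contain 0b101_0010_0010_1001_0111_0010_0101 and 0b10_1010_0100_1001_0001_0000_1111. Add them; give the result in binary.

0b111110001110010100000110100

Add column by column in base 2, right to left:
  1+1 = 0 carry 1
  0+1+1 = 0 carry 1
  1+1+1 = 1 carry 1
  0+1+1 = 0 carry 1
  0+0+1 = 1
  1+0 = 1
  0+0 = 0
  0+0 = 0
  1+1 = 0 carry 1
  1+0+1 = 0 carry 1
  1+0+1 = 0 carry 1
  0+0+1 = 1
  1+1 = 0 carry 1
  0+0+1 = 1
  0+0 = 0
  1+1 = 0 carry 1
  0+0+1 = 1
  1+0 = 1
  0+1 = 1
  0+0 = 0
  0+0 = 0
  1+1 = 0 carry 1
  0+0+1 = 1
  0+1 = 1
  1+0 = 1
  0+1 = 1
  1+0 = 1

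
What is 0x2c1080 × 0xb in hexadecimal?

0x1e4b580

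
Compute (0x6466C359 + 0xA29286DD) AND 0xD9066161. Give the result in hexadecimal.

Add column by column in base 16, right to left:
  9+D = 6 carry 1
  5+D+1 = 3 carry 1
  3+6+1 = A
  C+8 = 4 carry 1
  6+2+1 = 9
  6+9 = F
  4+2 = 6
  6+A = 0 carry 1
  final carry 1
Sum = 0x106F94A36; now AND with 0xD9066161:
  1&0=0, 0&D=0, 6&9=0, F&0=0, 9&6=0, 4&6=4, A&1=0, 3&6=2, 6&1=0

0x4020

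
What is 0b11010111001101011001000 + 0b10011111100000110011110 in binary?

0b101110110101110001100110

Add column by column in base 2, right to left:
  0+0 = 0
  0+1 = 1
  0+1 = 1
  1+1 = 0 carry 1
  0+1+1 = 0 carry 1
  0+0+1 = 1
  1+0 = 1
  1+1 = 0 carry 1
  0+1+1 = 0 carry 1
  1+0+1 = 0 carry 1
  0+0+1 = 1
  1+0 = 1
  1+0 = 1
  0+0 = 0
  0+1 = 1
  1+1 = 0 carry 1
  1+1+1 = 1 carry 1
  1+1+1 = 1 carry 1
  0+1+1 = 0 carry 1
  1+1+1 = 1 carry 1
  0+0+1 = 1
  1+0 = 1
  1+1 = 0 carry 1
  final carry 1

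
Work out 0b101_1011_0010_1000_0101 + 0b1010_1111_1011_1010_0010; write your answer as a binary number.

0b100001010111000100111

Add column by column in base 2, right to left:
  1+0 = 1
  0+1 = 1
  1+0 = 1
  0+0 = 0
  0+0 = 0
  0+1 = 1
  0+0 = 0
  1+1 = 0 carry 1
  0+1+1 = 0 carry 1
  1+1+1 = 1 carry 1
  0+0+1 = 1
  0+1 = 1
  1+1 = 0 carry 1
  1+1+1 = 1 carry 1
  0+1+1 = 0 carry 1
  1+1+1 = 1 carry 1
  1+0+1 = 0 carry 1
  0+1+1 = 0 carry 1
  1+0+1 = 0 carry 1
  0+1+1 = 0 carry 1
  final carry 1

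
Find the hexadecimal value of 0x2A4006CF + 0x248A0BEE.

0x4ECA12BD

Add column by column in base 16, right to left:
  F+E = D carry 1
  C+E+1 = B carry 1
  6+B+1 = 2 carry 1
  0+0+1 = 1
  0+A = A
  4+8 = C
  A+4 = E
  2+2 = 4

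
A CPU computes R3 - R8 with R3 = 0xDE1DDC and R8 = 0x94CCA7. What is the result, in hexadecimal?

0x495135

Subtract column by column in base 16:
  C-7 → 5
  D-A → 3
  D-C → 1
  1-C → 5 (borrow)
  E-4-1 → 9
  D-9 → 4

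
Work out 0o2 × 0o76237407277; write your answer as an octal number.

0o174477016576

Multiply each base-8 digit by 2, carrying:
  7×2 = 14 → write 6 carry 1
  7×2+1 = 15 → write 7 carry 1
  2×2+1 = 5 → write 5
  7×2 = 14 → write 6 carry 1
  0×2+1 = 1 → write 1
  4×2 = 8 → write 0 carry 1
  7×2+1 = 15 → write 7 carry 1
  3×2+1 = 7 → write 7
  2×2 = 4 → write 4
  6×2 = 12 → write 4 carry 1
  7×2+1 = 15 → write 7 carry 1
  remaining carry: 1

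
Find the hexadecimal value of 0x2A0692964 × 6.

0xFC276F858

Multiply each base-16 digit by 6, carrying:
  4×6 = 24 → write 8 carry 1
  6×6+1 = 37 → write 5 carry 2
  9×6+2 = 56 → write 8 carry 3
  2×6+3 = 15 → write F
  9×6 = 54 → write 6 carry 3
  6×6+3 = 39 → write 7 carry 2
  0×6+2 = 2 → write 2
  A×6 = 60 → write C carry 3
  2×6+3 = 15 → write F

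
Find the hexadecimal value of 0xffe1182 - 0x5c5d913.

Subtract column by column in base 16:
  2-3 → f (borrow)
  8-1-1 → 6
  1-9 → 8 (borrow)
  1-d-1 → 3 (borrow)
  e-5-1 → 8
  f-c → 3
  f-5 → a

0xa38386f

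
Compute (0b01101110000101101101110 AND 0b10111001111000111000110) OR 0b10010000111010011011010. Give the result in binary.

0b10111000111010111011110

0b01101110000101101101110 AND 0b10111001111000111000110 = 0b00101000000000101000110.
Then OR with 0b10010000111010011011010.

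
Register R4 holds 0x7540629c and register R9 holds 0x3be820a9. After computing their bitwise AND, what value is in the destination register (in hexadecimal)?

AND each hex digit independently (no carries):
  7&3=3, 5&b=1, 4&e=4, 0&8=0, 6&2=2, 2&0=0, 9&a=8, c&9=8

0x31402088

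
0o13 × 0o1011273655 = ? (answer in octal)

0o13147022157

Multiply each base-8 digit by 11, carrying:
  5×11 = 55 → write 7 carry 6
  5×11+6 = 61 → write 5 carry 7
  6×11+7 = 73 → write 1 carry 9
  3×11+9 = 42 → write 2 carry 5
  7×11+5 = 82 → write 2 carry 10
  2×11+10 = 32 → write 0 carry 4
  1×11+4 = 15 → write 7 carry 1
  1×11+1 = 12 → write 4 carry 1
  0×11+1 = 1 → write 1
  1×11 = 11 → write 3 carry 1
  remaining carry: 1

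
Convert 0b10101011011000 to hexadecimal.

0x2AD8

Group the bits into nibbles: 0010 1010 1101 1000 → 2AD8.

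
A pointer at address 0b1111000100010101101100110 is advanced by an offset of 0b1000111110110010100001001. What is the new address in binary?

0b11000000011001000001101111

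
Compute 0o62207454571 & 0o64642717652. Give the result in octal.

0o60202414450

AND each oct digit independently (no carries):
  6&6=6, 2&4=0, 2&6=2, 0&4=0, 7&2=2, 4&7=4, 5&1=1, 4&7=4, 5&6=4, 7&5=5, 1&2=0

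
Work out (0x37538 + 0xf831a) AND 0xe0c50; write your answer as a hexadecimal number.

0x20850

Add column by column in base 16, right to left:
  8+a = 2 carry 1
  3+1+1 = 5
  5+3 = 8
  7+8 = f
  3+f = 2 carry 1
  final carry 1
Sum = 0x12f852; now AND with 0xe0c50:
  1&0=0, 2&e=2, f&0=0, 8&c=8, 5&5=5, 2&0=0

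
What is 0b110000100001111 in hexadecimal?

0x610F

Group the bits into nibbles: 0110 0001 0000 1111 → 610F.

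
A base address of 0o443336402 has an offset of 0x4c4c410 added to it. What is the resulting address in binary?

0o443336402 = 0b100100011011011110100000010 in binary.
0x4c4c410 = 0b100110001001100010000010000 in binary.
Add column by column in base 2, right to left:
  0+0 = 0
  1+0 = 1
  0+0 = 0
  0+0 = 0
  0+1 = 1
  0+0 = 0
  0+0 = 0
  0+0 = 0
  1+0 = 1
  0+0 = 0
  1+1 = 0 carry 1
  1+0+1 = 0 carry 1
  1+0+1 = 0 carry 1
  1+0+1 = 0 carry 1
  0+1+1 = 0 carry 1
  1+1+1 = 1 carry 1
  1+0+1 = 0 carry 1
  0+0+1 = 1
  1+1 = 0 carry 1
  1+0+1 = 0 carry 1
  0+0+1 = 1
  0+0 = 0
  0+1 = 1
  1+1 = 0 carry 1
  0+0+1 = 1
  0+0 = 0
  1+1 = 0 carry 1
  final carry 1

0b1001010100101000000100010010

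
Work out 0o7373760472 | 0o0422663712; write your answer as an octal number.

OR each oct digit independently (no carries):
  7|0=7, 3|4=7, 7|2=7, 3|2=3, 7|6=7, 6|6=6, 0|3=3, 4|7=7, 7|1=7, 2|2=2

0o7773763772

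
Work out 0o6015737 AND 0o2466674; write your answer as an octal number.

0o2004634

AND each oct digit independently (no carries):
  6&2=2, 0&4=0, 1&6=0, 5&6=4, 7&6=6, 3&7=3, 7&4=4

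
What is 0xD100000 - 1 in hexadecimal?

The trailing 5 digits are 0, so subtracting 1 borrows through: they become F and the next digit up decrements.

0xD0FFFFF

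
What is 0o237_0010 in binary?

0b10011111000000001000

Each octal digit is 3 bits: 2=010 3=011 7=111 0=000 0=000 1=001 0=000.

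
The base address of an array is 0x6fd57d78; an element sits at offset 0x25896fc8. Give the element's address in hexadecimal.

0x955eed40

Add column by column in base 16, right to left:
  8+8 = 0 carry 1
  7+c+1 = 4 carry 1
  d+f+1 = d carry 1
  7+6+1 = e
  5+9 = e
  d+8 = 5 carry 1
  f+5+1 = 5 carry 1
  6+2+1 = 9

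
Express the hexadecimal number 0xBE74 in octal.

0o137164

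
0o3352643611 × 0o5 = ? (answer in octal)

Multiply each base-8 digit by 5, carrying:
  1×5 = 5 → write 5
  1×5 = 5 → write 5
  6×5 = 30 → write 6 carry 3
  3×5+3 = 18 → write 2 carry 2
  4×5+2 = 22 → write 6 carry 2
  6×5+2 = 32 → write 0 carry 4
  2×5+4 = 14 → write 6 carry 1
  5×5+1 = 26 → write 2 carry 3
  3×5+3 = 18 → write 2 carry 2
  3×5+2 = 17 → write 1 carry 2
  remaining carry: 2

0o21226062655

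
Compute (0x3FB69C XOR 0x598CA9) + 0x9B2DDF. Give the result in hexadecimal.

0x1016814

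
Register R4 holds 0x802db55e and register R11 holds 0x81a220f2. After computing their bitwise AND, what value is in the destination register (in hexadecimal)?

AND each hex digit independently (no carries):
  8&8=8, 0&1=0, 2&a=2, d&2=0, b&2=2, 5&0=0, 5&f=5, e&2=2

0x80202052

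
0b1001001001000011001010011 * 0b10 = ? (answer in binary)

0b10010010010000110010100110

Multiply each base-2 digit by 2, carrying:
  1×2 = 2 → write 0 carry 1
  1×2+1 = 3 → write 1 carry 1
  0×2+1 = 1 → write 1
  0×2 = 0 → write 0
  1×2 = 2 → write 0 carry 1
  0×2+1 = 1 → write 1
  1×2 = 2 → write 0 carry 1
  0×2+1 = 1 → write 1
  0×2 = 0 → write 0
  1×2 = 2 → write 0 carry 1
  1×2+1 = 3 → write 1 carry 1
  0×2+1 = 1 → write 1
  0×2 = 0 → write 0
  0×2 = 0 → write 0
  0×2 = 0 → write 0
  1×2 = 2 → write 0 carry 1
  0×2+1 = 1 → write 1
  0×2 = 0 → write 0
  1×2 = 2 → write 0 carry 1
  0×2+1 = 1 → write 1
  0×2 = 0 → write 0
  1×2 = 2 → write 0 carry 1
  0×2+1 = 1 → write 1
  0×2 = 0 → write 0
  1×2 = 2 → write 0 carry 1
  remaining carry: 1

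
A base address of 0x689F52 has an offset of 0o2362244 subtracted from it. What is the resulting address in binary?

0x689F52 = 0b11010001001111101010010 in binary.
0o2362244 = 0b10011110010010100100 in binary.
Subtract column by column in base 2:
  0-0 → 0
  1-0 → 1
  0-1 → 1 (borrow)
  0-0-1 → 1 (borrow)
  1-0-1 → 0
  0-1 → 1 (borrow)
  1-0-1 → 0
  0-1 → 1 (borrow)
  1-0-1 → 0
  1-0 → 1
  1-1 → 0
  1-0 → 1
  1-0 → 1
  0-1 → 1 (borrow)
  0-1-1 → 0 (borrow)
  1-1-1 → 1 (borrow)
  0-1-1 → 0 (borrow)
  0-0-1 → 1 (borrow)
  0-0-1 → 1 (borrow)
  1-1-1 → 1 (borrow)
  0-0-1 → 1 (borrow)
  1-0-1 → 0
  1-0 → 1

0b10111101011101010101110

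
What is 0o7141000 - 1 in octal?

0o7140777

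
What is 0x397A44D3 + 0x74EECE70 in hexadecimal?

Add column by column in base 16, right to left:
  3+0 = 3
  D+7 = 4 carry 1
  4+E+1 = 3 carry 1
  4+C+1 = 1 carry 1
  A+E+1 = 9 carry 1
  7+E+1 = 6 carry 1
  9+4+1 = E
  3+7 = A

0xAE691343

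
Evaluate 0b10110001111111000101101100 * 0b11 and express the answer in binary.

0b1000010101111101010001000100

Multiply each base-2 digit by 3, carrying:
  0×3 = 0 → write 0
  0×3 = 0 → write 0
  1×3 = 3 → write 1 carry 1
  1×3+1 = 4 → write 0 carry 2
  0×3+2 = 2 → write 0 carry 1
  1×3+1 = 4 → write 0 carry 2
  1×3+2 = 5 → write 1 carry 2
  0×3+2 = 2 → write 0 carry 1
  1×3+1 = 4 → write 0 carry 2
  0×3+2 = 2 → write 0 carry 1
  0×3+1 = 1 → write 1
  0×3 = 0 → write 0
  1×3 = 3 → write 1 carry 1
  1×3+1 = 4 → write 0 carry 2
  1×3+2 = 5 → write 1 carry 2
  1×3+2 = 5 → write 1 carry 2
  1×3+2 = 5 → write 1 carry 2
  1×3+2 = 5 → write 1 carry 2
  1×3+2 = 5 → write 1 carry 2
  0×3+2 = 2 → write 0 carry 1
  0×3+1 = 1 → write 1
  0×3 = 0 → write 0
  1×3 = 3 → write 1 carry 1
  1×3+1 = 4 → write 0 carry 2
  0×3+2 = 2 → write 0 carry 1
  1×3+1 = 4 → write 0 carry 2
  remaining carry: 10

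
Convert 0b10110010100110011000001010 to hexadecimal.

Group the bits into nibbles: 0010 1100 1010 0110 0110 0000 1010 → 2CA660A.

0x2CA660A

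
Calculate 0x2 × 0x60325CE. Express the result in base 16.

0xC064B9C

Multiply each base-16 digit by 2, carrying:
  E×2 = 28 → write C carry 1
  C×2+1 = 25 → write 9 carry 1
  5×2+1 = 11 → write B
  2×2 = 4 → write 4
  3×2 = 6 → write 6
  0×2 = 0 → write 0
  6×2 = 12 → write C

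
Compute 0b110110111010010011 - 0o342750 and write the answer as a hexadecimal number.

0b110110111010010011 = 0x36E93 in hexadecimal.
0o342750 = 0x1C5E8 in hexadecimal.
Subtract column by column in base 16:
  3-8 → B (borrow)
  9-E-1 → A (borrow)
  E-5-1 → 8
  6-C → A (borrow)
  3-1-1 → 1

0x1A8AB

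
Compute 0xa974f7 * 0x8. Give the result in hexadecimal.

Multiply each base-16 digit by 8, carrying:
  7×8 = 56 → write 8 carry 3
  f×8+3 = 123 → write b carry 7
  4×8+7 = 39 → write 7 carry 2
  7×8+2 = 58 → write a carry 3
  9×8+3 = 75 → write b carry 4
  a×8+4 = 84 → write 4 carry 5
  remaining carry: 5

0x54ba7b8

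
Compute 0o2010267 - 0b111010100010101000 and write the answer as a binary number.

0o2010267 = 0b10000001000010110111 in binary.
Subtract column by column in base 2:
  1-0 → 1
  1-0 → 1
  1-0 → 1
  0-1 → 1 (borrow)
  1-0-1 → 0
  1-1 → 0
  0-0 → 0
  1-1 → 0
  0-0 → 0
  0-0 → 0
  0-0 → 0
  0-1 → 1 (borrow)
  1-0-1 → 0
  0-1 → 1 (borrow)
  0-0-1 → 1 (borrow)
  0-1-1 → 0 (borrow)
  0-1-1 → 0 (borrow)
  0-1-1 → 0 (borrow)
  0-0-1 → 1 (borrow)
  1-0-1 → 0

0b1000110100000001111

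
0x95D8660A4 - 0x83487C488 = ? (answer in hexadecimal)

0x128FE9C1C

Subtract column by column in base 16:
  4-8 → C (borrow)
  A-8-1 → 1
  0-4 → C (borrow)
  6-C-1 → 9 (borrow)
  6-7-1 → E (borrow)
  8-8-1 → F (borrow)
  D-4-1 → 8
  5-3 → 2
  9-8 → 1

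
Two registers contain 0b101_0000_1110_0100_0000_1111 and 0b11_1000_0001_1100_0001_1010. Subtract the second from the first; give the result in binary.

Subtract column by column in base 2:
  1-0 → 1
  1-1 → 0
  1-0 → 1
  1-1 → 0
  0-1 → 1 (borrow)
  0-0-1 → 1 (borrow)
  0-0-1 → 1 (borrow)
  0-0-1 → 1 (borrow)
  0-0-1 → 1 (borrow)
  0-0-1 → 1 (borrow)
  1-1-1 → 1 (borrow)
  0-1-1 → 0 (borrow)
  0-1-1 → 0 (borrow)
  1-0-1 → 0
  1-0 → 1
  1-0 → 1
  0-0 → 0
  0-0 → 0
  0-0 → 0
  0-1 → 1 (borrow)
  1-1-1 → 1 (borrow)
  0-1-1 → 0 (borrow)
  1-0-1 → 0

0b110001100011111110101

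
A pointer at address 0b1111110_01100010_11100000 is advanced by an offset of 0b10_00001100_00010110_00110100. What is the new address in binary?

0b10100010100111100100010100

Add column by column in base 2, right to left:
  0+0 = 0
  0+0 = 0
  0+1 = 1
  0+0 = 0
  0+1 = 1
  1+1 = 0 carry 1
  1+0+1 = 0 carry 1
  1+0+1 = 0 carry 1
  0+0+1 = 1
  1+1 = 0 carry 1
  0+1+1 = 0 carry 1
  0+0+1 = 1
  0+1 = 1
  1+0 = 1
  1+0 = 1
  0+0 = 0
  0+0 = 0
  1+0 = 1
  1+1 = 0 carry 1
  1+1+1 = 1 carry 1
  1+0+1 = 0 carry 1
  1+0+1 = 0 carry 1
  1+0+1 = 0 carry 1
  0+0+1 = 1
  0+0 = 0
  0+1 = 1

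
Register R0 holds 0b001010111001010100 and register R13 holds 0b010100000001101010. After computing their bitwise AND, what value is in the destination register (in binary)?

0b000000000001000000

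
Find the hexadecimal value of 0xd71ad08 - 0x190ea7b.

Subtract column by column in base 16:
  8-b → d (borrow)
  0-7-1 → 8 (borrow)
  d-a-1 → 2
  a-e → c (borrow)
  1-0-1 → 0
  7-9 → e (borrow)
  d-1-1 → b

0xbe0c28d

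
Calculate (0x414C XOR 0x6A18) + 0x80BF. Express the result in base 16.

0xAC13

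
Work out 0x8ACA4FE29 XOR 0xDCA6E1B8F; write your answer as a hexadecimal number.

XOR each hex digit independently (no carries):
  8^D=5, A^C=6, C^A=6, A^6=C, 4^E=A, F^1=E, E^B=5, 2^8=A, 9^F=6

0x566CAE5A6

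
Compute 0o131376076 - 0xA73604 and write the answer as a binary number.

0b101111101100011000111010

0o131376076 = 0b1011001011111110000111110 in binary.
0xA73604 = 0b101001110011011000000100 in binary.
Subtract column by column in base 2:
  0-0 → 0
  1-0 → 1
  1-1 → 0
  1-0 → 1
  1-0 → 1
  1-0 → 1
  0-0 → 0
  0-0 → 0
  0-0 → 0
  0-1 → 1 (borrow)
  1-1-1 → 1 (borrow)
  1-0-1 → 0
  1-1 → 0
  1-1 → 0
  1-0 → 1
  1-0 → 1
  1-1 → 0
  0-1 → 1 (borrow)
  1-1-1 → 1 (borrow)
  0-0-1 → 1 (borrow)
  0-0-1 → 1 (borrow)
  1-1-1 → 1 (borrow)
  1-0-1 → 0
  0-1 → 1 (borrow)
  1-0-1 → 0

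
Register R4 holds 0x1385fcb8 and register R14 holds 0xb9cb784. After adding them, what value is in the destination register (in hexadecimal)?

0x1f22b43c

Add column by column in base 16, right to left:
  8+4 = c
  b+8 = 3 carry 1
  c+7+1 = 4 carry 1
  f+b+1 = b carry 1
  5+c+1 = 2 carry 1
  8+9+1 = 2 carry 1
  3+b+1 = f
  1+0 = 1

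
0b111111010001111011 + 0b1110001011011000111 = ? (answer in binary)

0b10110000101101000010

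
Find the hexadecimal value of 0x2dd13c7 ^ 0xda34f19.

0xf7e5cde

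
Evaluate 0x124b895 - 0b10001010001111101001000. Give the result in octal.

0o67714515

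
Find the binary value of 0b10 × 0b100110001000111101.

0b1001100010001111010

Multiply each base-2 digit by 2, carrying:
  1×2 = 2 → write 0 carry 1
  0×2+1 = 1 → write 1
  1×2 = 2 → write 0 carry 1
  1×2+1 = 3 → write 1 carry 1
  1×2+1 = 3 → write 1 carry 1
  1×2+1 = 3 → write 1 carry 1
  0×2+1 = 1 → write 1
  0×2 = 0 → write 0
  0×2 = 0 → write 0
  1×2 = 2 → write 0 carry 1
  0×2+1 = 1 → write 1
  0×2 = 0 → write 0
  0×2 = 0 → write 0
  1×2 = 2 → write 0 carry 1
  1×2+1 = 3 → write 1 carry 1
  0×2+1 = 1 → write 1
  0×2 = 0 → write 0
  1×2 = 2 → write 0 carry 1
  remaining carry: 1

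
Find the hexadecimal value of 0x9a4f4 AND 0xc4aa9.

0x800a0

AND each hex digit independently (no carries):
  9&c=8, a&4=0, 4&a=0, f&a=a, 4&9=0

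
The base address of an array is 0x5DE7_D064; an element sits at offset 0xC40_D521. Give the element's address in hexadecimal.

0x6A28A585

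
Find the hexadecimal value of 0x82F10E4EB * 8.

0x4178872758

Multiply each base-16 digit by 8, carrying:
  B×8 = 88 → write 8 carry 5
  E×8+5 = 117 → write 5 carry 7
  4×8+7 = 39 → write 7 carry 2
  E×8+2 = 114 → write 2 carry 7
  0×8+7 = 7 → write 7
  1×8 = 8 → write 8
  F×8 = 120 → write 8 carry 7
  2×8+7 = 23 → write 7 carry 1
  8×8+1 = 65 → write 1 carry 4
  remaining carry: 4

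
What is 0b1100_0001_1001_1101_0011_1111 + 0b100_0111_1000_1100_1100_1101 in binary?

Add column by column in base 2, right to left:
  1+1 = 0 carry 1
  1+0+1 = 0 carry 1
  1+1+1 = 1 carry 1
  1+1+1 = 1 carry 1
  1+0+1 = 0 carry 1
  1+0+1 = 0 carry 1
  0+1+1 = 0 carry 1
  0+1+1 = 0 carry 1
  1+0+1 = 0 carry 1
  0+0+1 = 1
  1+1 = 0 carry 1
  1+1+1 = 1 carry 1
  1+0+1 = 0 carry 1
  0+0+1 = 1
  0+0 = 0
  1+1 = 0 carry 1
  1+1+1 = 1 carry 1
  0+1+1 = 0 carry 1
  0+1+1 = 0 carry 1
  0+0+1 = 1
  0+0 = 0
  0+0 = 0
  1+1 = 0 carry 1
  1+0+1 = 0 carry 1
  final carry 1

0b1000010010010101000001100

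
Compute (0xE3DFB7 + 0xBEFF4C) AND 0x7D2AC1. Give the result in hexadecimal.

Add column by column in base 16, right to left:
  7+C = 3 carry 1
  B+4+1 = 0 carry 1
  F+F+1 = F carry 1
  D+F+1 = D carry 1
  3+E+1 = 2 carry 1
  E+B+1 = A carry 1
  final carry 1
Sum = 0x1A2DF03; now AND with 0x7D2AC1:
  1&0=0, A&7=2, 2&D=0, D&2=0, F&A=A, 0&C=0, 3&1=1

0x200A01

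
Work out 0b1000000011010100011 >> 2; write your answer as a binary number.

Right shift by 2: drop the 2 least-significant bits.

0b10000000110101000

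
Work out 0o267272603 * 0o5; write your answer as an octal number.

0o1624645617

Multiply each base-8 digit by 5, carrying:
  3×5 = 15 → write 7 carry 1
  0×5+1 = 1 → write 1
  6×5 = 30 → write 6 carry 3
  2×5+3 = 13 → write 5 carry 1
  7×5+1 = 36 → write 4 carry 4
  2×5+4 = 14 → write 6 carry 1
  7×5+1 = 36 → write 4 carry 4
  6×5+4 = 34 → write 2 carry 4
  2×5+4 = 14 → write 6 carry 1
  remaining carry: 1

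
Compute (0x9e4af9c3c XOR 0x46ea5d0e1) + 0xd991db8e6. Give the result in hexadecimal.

0x1b232805c3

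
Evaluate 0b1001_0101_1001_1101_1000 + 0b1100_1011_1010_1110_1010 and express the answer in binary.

0b101100001010011000010

Add column by column in base 2, right to left:
  0+0 = 0
  0+1 = 1
  0+0 = 0
  1+1 = 0 carry 1
  1+0+1 = 0 carry 1
  0+1+1 = 0 carry 1
  1+1+1 = 1 carry 1
  1+1+1 = 1 carry 1
  1+0+1 = 0 carry 1
  0+1+1 = 0 carry 1
  0+0+1 = 1
  1+1 = 0 carry 1
  1+1+1 = 1 carry 1
  0+1+1 = 0 carry 1
  1+0+1 = 0 carry 1
  0+1+1 = 0 carry 1
  1+0+1 = 0 carry 1
  0+0+1 = 1
  0+1 = 1
  1+1 = 0 carry 1
  final carry 1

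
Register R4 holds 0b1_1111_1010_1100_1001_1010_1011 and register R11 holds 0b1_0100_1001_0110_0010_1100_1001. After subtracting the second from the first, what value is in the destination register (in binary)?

Subtract column by column in base 2:
  1-1 → 0
  1-0 → 1
  0-0 → 0
  1-1 → 0
  0-0 → 0
  1-0 → 1
  0-1 → 1 (borrow)
  1-1-1 → 1 (borrow)
  1-0-1 → 0
  0-1 → 1 (borrow)
  0-0-1 → 1 (borrow)
  1-0-1 → 0
  0-0 → 0
  0-1 → 1 (borrow)
  1-1-1 → 1 (borrow)
  1-0-1 → 0
  0-1 → 1 (borrow)
  1-0-1 → 0
  0-0 → 0
  1-1 → 0
  1-0 → 1
  1-0 → 1
  1-1 → 0
  1-0 → 1
  1-1 → 0

0b101100010110011011100010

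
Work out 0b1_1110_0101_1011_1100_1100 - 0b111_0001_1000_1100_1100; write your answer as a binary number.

Subtract column by column in base 2:
  0-0 → 0
  0-0 → 0
  1-1 → 0
  1-1 → 0
  0-0 → 0
  0-0 → 0
  1-1 → 0
  1-1 → 0
  1-0 → 1
  1-0 → 1
  0-0 → 0
  1-1 → 0
  1-1 → 0
  0-0 → 0
  1-0 → 1
  0-0 → 0
  0-1 → 1 (borrow)
  1-1-1 → 1 (borrow)
  1-1-1 → 1 (borrow)
  1-0-1 → 0
  1-0 → 1

0b101110100001100000000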